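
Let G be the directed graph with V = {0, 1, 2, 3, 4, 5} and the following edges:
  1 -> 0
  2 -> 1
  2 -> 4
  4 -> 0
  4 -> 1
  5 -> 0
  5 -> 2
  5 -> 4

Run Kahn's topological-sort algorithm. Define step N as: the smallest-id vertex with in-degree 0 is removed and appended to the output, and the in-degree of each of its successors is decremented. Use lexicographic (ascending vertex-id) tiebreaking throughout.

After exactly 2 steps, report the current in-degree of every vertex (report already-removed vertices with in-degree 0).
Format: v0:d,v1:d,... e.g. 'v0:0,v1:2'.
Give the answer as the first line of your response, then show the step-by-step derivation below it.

v0:2,v1:2,v2:0,v3:0,v4:1,v5:0

step 1: output 3; order=[3]; indeg=(3,2,1,0,2,0)
step 2: output 5; order=[3,5]; indeg=(2,2,0,0,1,0)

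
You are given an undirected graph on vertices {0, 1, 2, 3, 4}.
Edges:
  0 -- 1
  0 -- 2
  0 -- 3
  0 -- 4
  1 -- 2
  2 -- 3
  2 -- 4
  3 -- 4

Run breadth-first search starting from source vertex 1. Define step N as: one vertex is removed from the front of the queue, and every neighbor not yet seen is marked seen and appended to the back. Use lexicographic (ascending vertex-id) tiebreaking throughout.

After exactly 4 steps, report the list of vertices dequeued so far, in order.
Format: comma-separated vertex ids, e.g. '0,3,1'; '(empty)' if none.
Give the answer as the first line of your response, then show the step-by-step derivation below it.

1,0,2,3

step 1: dequeue 1; queue=[0,2]; order=1
step 2: dequeue 0; queue=[2,3,4]; order=1,0
step 3: dequeue 2; queue=[3,4]; order=1,0,2
step 4: dequeue 3; queue=[4]; order=1,0,2,3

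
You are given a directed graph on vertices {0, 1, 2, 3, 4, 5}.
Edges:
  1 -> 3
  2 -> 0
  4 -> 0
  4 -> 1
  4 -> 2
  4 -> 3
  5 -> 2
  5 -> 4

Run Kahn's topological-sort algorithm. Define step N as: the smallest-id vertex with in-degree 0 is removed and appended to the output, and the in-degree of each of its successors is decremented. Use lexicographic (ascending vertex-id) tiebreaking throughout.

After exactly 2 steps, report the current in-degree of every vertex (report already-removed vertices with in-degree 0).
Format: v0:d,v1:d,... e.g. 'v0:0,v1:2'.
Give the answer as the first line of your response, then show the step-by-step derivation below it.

v0:1,v1:0,v2:0,v3:1,v4:0,v5:0

step 1: output 5; order=[5]; indeg=(2,1,1,2,0,0)
step 2: output 4; order=[5,4]; indeg=(1,0,0,1,0,0)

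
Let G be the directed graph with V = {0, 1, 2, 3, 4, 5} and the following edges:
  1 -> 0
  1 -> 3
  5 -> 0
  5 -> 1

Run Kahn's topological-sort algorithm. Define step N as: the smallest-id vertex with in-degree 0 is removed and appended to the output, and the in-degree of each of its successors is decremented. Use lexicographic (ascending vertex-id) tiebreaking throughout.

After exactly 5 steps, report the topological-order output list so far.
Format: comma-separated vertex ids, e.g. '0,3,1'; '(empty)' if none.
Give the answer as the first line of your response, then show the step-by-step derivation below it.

2,4,5,1,0

step 1: output 2; order=[2]; indeg=(2,1,0,1,0,0)
step 2: output 4; order=[2,4]; indeg=(2,1,0,1,0,0)
step 3: output 5; order=[2,4,5]; indeg=(1,0,0,1,0,0)
step 4: output 1; order=[2,4,5,1]; indeg=(0,0,0,0,0,0)
step 5: output 0; order=[2,4,5,1,0]; indeg=(0,0,0,0,0,0)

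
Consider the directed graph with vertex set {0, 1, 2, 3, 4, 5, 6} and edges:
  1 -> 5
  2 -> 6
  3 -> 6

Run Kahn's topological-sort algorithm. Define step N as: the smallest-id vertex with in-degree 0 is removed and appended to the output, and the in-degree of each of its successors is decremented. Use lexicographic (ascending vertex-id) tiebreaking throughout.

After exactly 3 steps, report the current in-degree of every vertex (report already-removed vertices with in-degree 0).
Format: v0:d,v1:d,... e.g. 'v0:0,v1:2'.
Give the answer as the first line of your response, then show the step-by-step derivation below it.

v0:0,v1:0,v2:0,v3:0,v4:0,v5:0,v6:1

step 1: output 0; order=[0]; indeg=(0,0,0,0,0,1,2)
step 2: output 1; order=[0,1]; indeg=(0,0,0,0,0,0,2)
step 3: output 2; order=[0,1,2]; indeg=(0,0,0,0,0,0,1)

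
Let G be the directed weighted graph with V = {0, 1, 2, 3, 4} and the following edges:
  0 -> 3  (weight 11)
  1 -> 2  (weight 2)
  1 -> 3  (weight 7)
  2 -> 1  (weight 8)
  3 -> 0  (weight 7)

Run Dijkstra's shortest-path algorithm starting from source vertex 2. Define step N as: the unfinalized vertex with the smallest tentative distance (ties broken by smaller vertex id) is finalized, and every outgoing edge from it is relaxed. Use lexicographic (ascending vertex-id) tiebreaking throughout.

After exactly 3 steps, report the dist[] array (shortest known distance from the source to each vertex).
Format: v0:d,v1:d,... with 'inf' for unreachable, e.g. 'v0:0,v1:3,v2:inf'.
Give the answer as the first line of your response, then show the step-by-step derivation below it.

v0:22,v1:8,v2:0,v3:15,v4:inf

step 1: dist = v0:inf,v1:8,v2:0,v3:inf,v4:inf
step 2: dist = v0:inf,v1:8,v2:0,v3:15,v4:inf
step 3: dist = v0:22,v1:8,v2:0,v3:15,v4:inf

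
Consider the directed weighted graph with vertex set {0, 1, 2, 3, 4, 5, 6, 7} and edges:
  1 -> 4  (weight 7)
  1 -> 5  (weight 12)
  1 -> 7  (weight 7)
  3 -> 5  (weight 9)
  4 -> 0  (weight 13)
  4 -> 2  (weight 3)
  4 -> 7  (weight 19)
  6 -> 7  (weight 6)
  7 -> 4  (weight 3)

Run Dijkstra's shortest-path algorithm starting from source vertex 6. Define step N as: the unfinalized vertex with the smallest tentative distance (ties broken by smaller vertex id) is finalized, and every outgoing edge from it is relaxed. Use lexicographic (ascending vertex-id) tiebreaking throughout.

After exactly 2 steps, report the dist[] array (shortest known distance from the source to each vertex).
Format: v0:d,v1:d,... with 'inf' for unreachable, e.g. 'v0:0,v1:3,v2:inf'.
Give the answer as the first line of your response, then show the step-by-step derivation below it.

v0:inf,v1:inf,v2:inf,v3:inf,v4:9,v5:inf,v6:0,v7:6

step 1: dist = v0:inf,v1:inf,v2:inf,v3:inf,v4:inf,v5:inf,v6:0,v7:6
step 2: dist = v0:inf,v1:inf,v2:inf,v3:inf,v4:9,v5:inf,v6:0,v7:6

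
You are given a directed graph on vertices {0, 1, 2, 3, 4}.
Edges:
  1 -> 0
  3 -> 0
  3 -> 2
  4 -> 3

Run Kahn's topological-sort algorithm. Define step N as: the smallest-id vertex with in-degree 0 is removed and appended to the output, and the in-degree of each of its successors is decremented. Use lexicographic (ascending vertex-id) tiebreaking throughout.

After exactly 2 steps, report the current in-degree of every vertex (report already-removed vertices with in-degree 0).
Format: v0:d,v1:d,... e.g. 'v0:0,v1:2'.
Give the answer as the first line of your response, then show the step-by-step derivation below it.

v0:1,v1:0,v2:1,v3:0,v4:0

step 1: output 1; order=[1]; indeg=(1,0,1,1,0)
step 2: output 4; order=[1,4]; indeg=(1,0,1,0,0)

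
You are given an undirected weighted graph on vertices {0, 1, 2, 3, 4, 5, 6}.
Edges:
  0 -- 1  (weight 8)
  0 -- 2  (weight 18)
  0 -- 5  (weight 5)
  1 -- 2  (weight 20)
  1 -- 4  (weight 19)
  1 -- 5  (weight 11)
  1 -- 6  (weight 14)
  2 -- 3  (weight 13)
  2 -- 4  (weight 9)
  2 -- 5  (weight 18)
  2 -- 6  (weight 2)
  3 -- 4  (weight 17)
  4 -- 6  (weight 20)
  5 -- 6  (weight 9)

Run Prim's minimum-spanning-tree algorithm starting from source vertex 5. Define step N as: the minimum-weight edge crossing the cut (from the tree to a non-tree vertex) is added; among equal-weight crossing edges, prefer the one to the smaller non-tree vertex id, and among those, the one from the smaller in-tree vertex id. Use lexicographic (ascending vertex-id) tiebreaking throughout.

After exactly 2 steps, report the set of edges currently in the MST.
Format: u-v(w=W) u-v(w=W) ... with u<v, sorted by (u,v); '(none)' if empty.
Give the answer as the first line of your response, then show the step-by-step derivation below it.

0-1(w=8) 0-5(w=5)

step 1: add edge 0-5 (w=5); MST = {0-5(w=5)}
step 2: add edge 0-1 (w=8); MST = {0-1(w=8) 0-5(w=5)}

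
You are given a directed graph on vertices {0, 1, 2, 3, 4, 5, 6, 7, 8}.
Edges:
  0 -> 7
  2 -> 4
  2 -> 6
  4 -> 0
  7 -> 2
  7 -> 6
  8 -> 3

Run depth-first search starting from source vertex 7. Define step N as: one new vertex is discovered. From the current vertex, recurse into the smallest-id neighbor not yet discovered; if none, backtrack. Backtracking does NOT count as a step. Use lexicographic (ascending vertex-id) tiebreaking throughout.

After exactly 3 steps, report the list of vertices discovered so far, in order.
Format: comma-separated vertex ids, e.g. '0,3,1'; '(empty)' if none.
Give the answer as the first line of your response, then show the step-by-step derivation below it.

7,2,4

step 1: discover 7; path=7; order=7
step 2: discover 2; path=7>2; order=7,2
step 3: discover 4; path=7>2>4; order=7,2,4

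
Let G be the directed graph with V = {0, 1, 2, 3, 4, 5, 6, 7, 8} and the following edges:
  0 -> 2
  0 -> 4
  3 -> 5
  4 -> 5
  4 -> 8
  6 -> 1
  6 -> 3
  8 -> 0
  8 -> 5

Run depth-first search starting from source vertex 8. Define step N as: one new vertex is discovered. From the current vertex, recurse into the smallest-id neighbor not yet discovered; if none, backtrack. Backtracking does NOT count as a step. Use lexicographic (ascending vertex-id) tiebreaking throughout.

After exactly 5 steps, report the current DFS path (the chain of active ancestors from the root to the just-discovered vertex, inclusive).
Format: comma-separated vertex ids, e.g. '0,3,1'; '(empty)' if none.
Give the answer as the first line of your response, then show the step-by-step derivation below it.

8,0,4,5

step 1: discover 8; path=8; order=8
step 2: discover 0; path=8>0; order=8,0
step 3: discover 2; path=8>0>2; order=8,0,2
step 4: discover 4; path=8>0>4; order=8,0,2,4
step 5: discover 5; path=8>0>4>5; order=8,0,2,4,5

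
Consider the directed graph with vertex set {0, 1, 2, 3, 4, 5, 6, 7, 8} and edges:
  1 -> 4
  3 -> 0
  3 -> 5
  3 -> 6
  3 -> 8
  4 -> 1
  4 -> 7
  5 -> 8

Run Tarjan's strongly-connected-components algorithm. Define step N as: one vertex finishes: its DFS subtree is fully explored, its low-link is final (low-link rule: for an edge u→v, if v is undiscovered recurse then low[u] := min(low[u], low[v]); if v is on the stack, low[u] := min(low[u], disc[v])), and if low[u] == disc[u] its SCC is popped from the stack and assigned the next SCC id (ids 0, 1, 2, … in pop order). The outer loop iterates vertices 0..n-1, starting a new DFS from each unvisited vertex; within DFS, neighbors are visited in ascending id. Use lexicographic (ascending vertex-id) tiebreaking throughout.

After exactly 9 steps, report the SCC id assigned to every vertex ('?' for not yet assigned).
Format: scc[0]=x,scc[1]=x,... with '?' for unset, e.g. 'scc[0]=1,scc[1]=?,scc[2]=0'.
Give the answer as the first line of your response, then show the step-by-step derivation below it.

scc[0]=0,scc[1]=2,scc[2]=3,scc[3]=7,scc[4]=2,scc[5]=5,scc[6]=6,scc[7]=1,scc[8]=4

step 1: low=(low[0]=0,low[1]=?,low[2]=?,low[3]=?,low[4]=?,low[5]=?,low[6]=?,low[7]=?,low[8]=?); scc=(scc[0]=0,scc[1]=?,scc[2]=?,scc[3]=?,scc[4]=?,scc[5]=?,scc[6]=?,scc[7]=?,scc[8]=?)
step 2: low=(low[0]=0,low[1]=1,low[2]=?,low[3]=?,low[4]=1,low[5]=?,low[6]=?,low[7]=3,low[8]=?); scc=(scc[0]=0,scc[1]=?,scc[2]=?,scc[3]=?,scc[4]=?,scc[5]=?,scc[6]=?,scc[7]=1,scc[8]=?)
step 3: low=(low[0]=0,low[1]=1,low[2]=?,low[3]=?,low[4]=1,low[5]=?,low[6]=?,low[7]=3,low[8]=?); scc=(scc[0]=0,scc[1]=?,scc[2]=?,scc[3]=?,scc[4]=?,scc[5]=?,scc[6]=?,scc[7]=1,scc[8]=?)
step 4: low=(low[0]=0,low[1]=1,low[2]=?,low[3]=?,low[4]=1,low[5]=?,low[6]=?,low[7]=3,low[8]=?); scc=(scc[0]=0,scc[1]=2,scc[2]=?,scc[3]=?,scc[4]=2,scc[5]=?,scc[6]=?,scc[7]=1,scc[8]=?)
step 5: low=(low[0]=0,low[1]=1,low[2]=4,low[3]=?,low[4]=1,low[5]=?,low[6]=?,low[7]=3,low[8]=?); scc=(scc[0]=0,scc[1]=2,scc[2]=3,scc[3]=?,scc[4]=2,scc[5]=?,scc[6]=?,scc[7]=1,scc[8]=?)
step 6: low=(low[0]=0,low[1]=1,low[2]=4,low[3]=5,low[4]=1,low[5]=6,low[6]=?,low[7]=3,low[8]=7); scc=(scc[0]=0,scc[1]=2,scc[2]=3,scc[3]=?,scc[4]=2,scc[5]=?,scc[6]=?,scc[7]=1,scc[8]=4)
step 7: low=(low[0]=0,low[1]=1,low[2]=4,low[3]=5,low[4]=1,low[5]=6,low[6]=?,low[7]=3,low[8]=7); scc=(scc[0]=0,scc[1]=2,scc[2]=3,scc[3]=?,scc[4]=2,scc[5]=5,scc[6]=?,scc[7]=1,scc[8]=4)
step 8: low=(low[0]=0,low[1]=1,low[2]=4,low[3]=5,low[4]=1,low[5]=6,low[6]=8,low[7]=3,low[8]=7); scc=(scc[0]=0,scc[1]=2,scc[2]=3,scc[3]=?,scc[4]=2,scc[5]=5,scc[6]=6,scc[7]=1,scc[8]=4)
step 9: low=(low[0]=0,low[1]=1,low[2]=4,low[3]=5,low[4]=1,low[5]=6,low[6]=8,low[7]=3,low[8]=7); scc=(scc[0]=0,scc[1]=2,scc[2]=3,scc[3]=7,scc[4]=2,scc[5]=5,scc[6]=6,scc[7]=1,scc[8]=4)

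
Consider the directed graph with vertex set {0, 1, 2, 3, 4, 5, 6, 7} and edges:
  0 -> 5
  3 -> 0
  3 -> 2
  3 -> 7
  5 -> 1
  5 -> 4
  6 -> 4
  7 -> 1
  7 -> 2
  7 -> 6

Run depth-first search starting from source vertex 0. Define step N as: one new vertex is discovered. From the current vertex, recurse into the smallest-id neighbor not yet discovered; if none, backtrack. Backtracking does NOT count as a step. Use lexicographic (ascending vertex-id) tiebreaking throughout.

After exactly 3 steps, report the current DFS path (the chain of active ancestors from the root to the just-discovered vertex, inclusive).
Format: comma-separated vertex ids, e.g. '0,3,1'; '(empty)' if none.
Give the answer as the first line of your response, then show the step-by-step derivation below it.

0,5,1

step 1: discover 0; path=0; order=0
step 2: discover 5; path=0>5; order=0,5
step 3: discover 1; path=0>5>1; order=0,5,1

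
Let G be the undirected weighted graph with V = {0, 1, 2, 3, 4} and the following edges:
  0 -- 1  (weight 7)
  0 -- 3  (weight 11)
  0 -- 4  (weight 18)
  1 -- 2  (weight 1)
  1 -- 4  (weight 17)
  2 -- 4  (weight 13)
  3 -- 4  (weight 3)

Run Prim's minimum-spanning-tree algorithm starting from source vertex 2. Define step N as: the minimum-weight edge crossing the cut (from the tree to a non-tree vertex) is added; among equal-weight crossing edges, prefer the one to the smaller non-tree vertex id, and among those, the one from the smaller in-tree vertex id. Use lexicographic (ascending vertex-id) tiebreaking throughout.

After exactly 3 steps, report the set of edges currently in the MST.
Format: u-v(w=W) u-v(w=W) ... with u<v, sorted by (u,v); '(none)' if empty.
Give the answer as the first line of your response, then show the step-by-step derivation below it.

0-1(w=7) 0-3(w=11) 1-2(w=1)

step 1: add edge 1-2 (w=1); MST = {1-2(w=1)}
step 2: add edge 0-1 (w=7); MST = {0-1(w=7) 1-2(w=1)}
step 3: add edge 0-3 (w=11); MST = {0-1(w=7) 0-3(w=11) 1-2(w=1)}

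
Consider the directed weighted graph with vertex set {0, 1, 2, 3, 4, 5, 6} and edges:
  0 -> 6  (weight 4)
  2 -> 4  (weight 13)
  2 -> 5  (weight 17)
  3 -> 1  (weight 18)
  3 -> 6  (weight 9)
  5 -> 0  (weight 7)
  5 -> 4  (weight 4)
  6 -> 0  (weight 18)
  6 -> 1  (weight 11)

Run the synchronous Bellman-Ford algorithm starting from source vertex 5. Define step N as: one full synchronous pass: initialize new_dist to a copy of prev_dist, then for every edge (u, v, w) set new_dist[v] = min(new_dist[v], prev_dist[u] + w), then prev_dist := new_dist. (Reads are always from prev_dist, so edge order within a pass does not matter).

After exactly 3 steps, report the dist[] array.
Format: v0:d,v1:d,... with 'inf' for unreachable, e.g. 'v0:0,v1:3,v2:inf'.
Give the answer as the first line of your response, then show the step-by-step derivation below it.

v0:7,v1:22,v2:inf,v3:inf,v4:4,v5:0,v6:11

step 1: dist = v0:7,v1:inf,v2:inf,v3:inf,v4:4,v5:0,v6:inf
step 2: dist = v0:7,v1:inf,v2:inf,v3:inf,v4:4,v5:0,v6:11
step 3: dist = v0:7,v1:22,v2:inf,v3:inf,v4:4,v5:0,v6:11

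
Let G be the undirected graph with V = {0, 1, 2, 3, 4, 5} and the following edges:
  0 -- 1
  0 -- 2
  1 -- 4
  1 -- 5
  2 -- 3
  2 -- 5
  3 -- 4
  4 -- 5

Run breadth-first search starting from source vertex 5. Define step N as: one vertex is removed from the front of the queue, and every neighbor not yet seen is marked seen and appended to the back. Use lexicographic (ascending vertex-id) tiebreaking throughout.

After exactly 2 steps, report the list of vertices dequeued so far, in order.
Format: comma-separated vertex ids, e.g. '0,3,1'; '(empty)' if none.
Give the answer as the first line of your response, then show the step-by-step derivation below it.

5,1

step 1: dequeue 5; queue=[1,2,4]; order=5
step 2: dequeue 1; queue=[2,4,0]; order=5,1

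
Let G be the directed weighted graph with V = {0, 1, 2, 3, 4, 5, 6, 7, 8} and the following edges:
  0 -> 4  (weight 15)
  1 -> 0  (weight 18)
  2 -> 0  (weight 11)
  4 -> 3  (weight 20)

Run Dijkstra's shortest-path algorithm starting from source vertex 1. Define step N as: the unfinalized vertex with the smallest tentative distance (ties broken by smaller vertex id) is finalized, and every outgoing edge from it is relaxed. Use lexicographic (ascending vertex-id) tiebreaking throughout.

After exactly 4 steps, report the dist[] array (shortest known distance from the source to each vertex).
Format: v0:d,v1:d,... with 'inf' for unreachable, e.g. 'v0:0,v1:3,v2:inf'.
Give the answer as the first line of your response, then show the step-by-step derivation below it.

v0:18,v1:0,v2:inf,v3:53,v4:33,v5:inf,v6:inf,v7:inf,v8:inf

step 1: dist = v0:18,v1:0,v2:inf,v3:inf,v4:inf,v5:inf,v6:inf,v7:inf,v8:inf
step 2: dist = v0:18,v1:0,v2:inf,v3:inf,v4:33,v5:inf,v6:inf,v7:inf,v8:inf
step 3: dist = v0:18,v1:0,v2:inf,v3:53,v4:33,v5:inf,v6:inf,v7:inf,v8:inf
step 4: dist = v0:18,v1:0,v2:inf,v3:53,v4:33,v5:inf,v6:inf,v7:inf,v8:inf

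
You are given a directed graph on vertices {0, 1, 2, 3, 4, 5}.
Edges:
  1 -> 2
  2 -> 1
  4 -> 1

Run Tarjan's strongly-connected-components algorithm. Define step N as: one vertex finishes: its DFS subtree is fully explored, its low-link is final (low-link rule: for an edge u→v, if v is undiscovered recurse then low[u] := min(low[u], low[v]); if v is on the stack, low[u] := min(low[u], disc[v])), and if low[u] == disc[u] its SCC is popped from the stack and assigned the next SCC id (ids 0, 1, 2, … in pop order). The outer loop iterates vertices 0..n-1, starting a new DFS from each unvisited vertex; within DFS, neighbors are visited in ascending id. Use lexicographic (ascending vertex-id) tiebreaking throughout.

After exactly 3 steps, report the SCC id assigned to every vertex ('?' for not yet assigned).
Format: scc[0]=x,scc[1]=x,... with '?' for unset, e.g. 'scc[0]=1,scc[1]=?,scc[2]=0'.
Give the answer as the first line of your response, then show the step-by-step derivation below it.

scc[0]=0,scc[1]=1,scc[2]=1,scc[3]=?,scc[4]=?,scc[5]=?

step 1: low=(low[0]=0,low[1]=?,low[2]=?,low[3]=?,low[4]=?,low[5]=?); scc=(scc[0]=0,scc[1]=?,scc[2]=?,scc[3]=?,scc[4]=?,scc[5]=?)
step 2: low=(low[0]=0,low[1]=1,low[2]=1,low[3]=?,low[4]=?,low[5]=?); scc=(scc[0]=0,scc[1]=?,scc[2]=?,scc[3]=?,scc[4]=?,scc[5]=?)
step 3: low=(low[0]=0,low[1]=1,low[2]=1,low[3]=?,low[4]=?,low[5]=?); scc=(scc[0]=0,scc[1]=1,scc[2]=1,scc[3]=?,scc[4]=?,scc[5]=?)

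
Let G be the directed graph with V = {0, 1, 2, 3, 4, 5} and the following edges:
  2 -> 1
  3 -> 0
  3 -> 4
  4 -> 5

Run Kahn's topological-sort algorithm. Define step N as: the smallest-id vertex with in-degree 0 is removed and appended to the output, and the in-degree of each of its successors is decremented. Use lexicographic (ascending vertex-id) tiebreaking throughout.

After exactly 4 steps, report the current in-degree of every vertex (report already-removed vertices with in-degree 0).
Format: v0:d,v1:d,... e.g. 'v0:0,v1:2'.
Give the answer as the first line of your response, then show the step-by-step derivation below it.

v0:0,v1:0,v2:0,v3:0,v4:0,v5:1

step 1: output 2; order=[2]; indeg=(1,0,0,0,1,1)
step 2: output 1; order=[2,1]; indeg=(1,0,0,0,1,1)
step 3: output 3; order=[2,1,3]; indeg=(0,0,0,0,0,1)
step 4: output 0; order=[2,1,3,0]; indeg=(0,0,0,0,0,1)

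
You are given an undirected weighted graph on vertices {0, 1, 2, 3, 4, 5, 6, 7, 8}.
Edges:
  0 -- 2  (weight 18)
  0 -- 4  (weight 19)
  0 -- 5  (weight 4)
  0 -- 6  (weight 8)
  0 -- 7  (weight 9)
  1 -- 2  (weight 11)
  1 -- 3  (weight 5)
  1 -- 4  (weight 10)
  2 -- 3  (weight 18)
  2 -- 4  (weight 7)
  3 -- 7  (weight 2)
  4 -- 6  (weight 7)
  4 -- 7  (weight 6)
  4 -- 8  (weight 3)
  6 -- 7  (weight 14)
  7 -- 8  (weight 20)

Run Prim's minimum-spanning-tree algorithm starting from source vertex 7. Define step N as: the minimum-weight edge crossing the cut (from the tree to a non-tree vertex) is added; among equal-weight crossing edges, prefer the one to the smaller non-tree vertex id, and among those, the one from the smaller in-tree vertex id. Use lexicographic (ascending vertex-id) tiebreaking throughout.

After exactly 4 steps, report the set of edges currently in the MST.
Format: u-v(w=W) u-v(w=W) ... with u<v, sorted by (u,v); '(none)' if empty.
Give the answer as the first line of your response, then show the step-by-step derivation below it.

1-3(w=5) 3-7(w=2) 4-7(w=6) 4-8(w=3)

step 1: add edge 3-7 (w=2); MST = {3-7(w=2)}
step 2: add edge 1-3 (w=5); MST = {1-3(w=5) 3-7(w=2)}
step 3: add edge 4-7 (w=6); MST = {1-3(w=5) 3-7(w=2) 4-7(w=6)}
step 4: add edge 4-8 (w=3); MST = {1-3(w=5) 3-7(w=2) 4-7(w=6) 4-8(w=3)}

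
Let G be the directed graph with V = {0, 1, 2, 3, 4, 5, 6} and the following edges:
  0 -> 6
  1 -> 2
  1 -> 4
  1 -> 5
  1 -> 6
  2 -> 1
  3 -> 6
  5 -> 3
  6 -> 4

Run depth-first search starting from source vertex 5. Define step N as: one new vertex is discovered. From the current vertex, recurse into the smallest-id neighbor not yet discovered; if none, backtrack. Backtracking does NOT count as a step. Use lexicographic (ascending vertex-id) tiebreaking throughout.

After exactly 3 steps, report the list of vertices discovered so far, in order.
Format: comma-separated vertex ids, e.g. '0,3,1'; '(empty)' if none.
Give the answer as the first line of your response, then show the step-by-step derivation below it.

5,3,6

step 1: discover 5; path=5; order=5
step 2: discover 3; path=5>3; order=5,3
step 3: discover 6; path=5>3>6; order=5,3,6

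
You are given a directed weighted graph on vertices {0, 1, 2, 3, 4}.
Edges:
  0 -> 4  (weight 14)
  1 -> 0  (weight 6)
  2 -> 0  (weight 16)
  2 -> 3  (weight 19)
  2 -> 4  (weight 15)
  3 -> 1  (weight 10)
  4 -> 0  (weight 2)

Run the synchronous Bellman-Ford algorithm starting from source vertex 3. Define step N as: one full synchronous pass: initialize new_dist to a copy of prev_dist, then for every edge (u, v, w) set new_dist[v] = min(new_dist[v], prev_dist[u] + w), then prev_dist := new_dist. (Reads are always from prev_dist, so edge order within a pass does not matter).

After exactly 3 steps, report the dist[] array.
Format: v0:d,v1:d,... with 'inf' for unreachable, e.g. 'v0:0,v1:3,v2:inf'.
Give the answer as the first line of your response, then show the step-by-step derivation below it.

v0:16,v1:10,v2:inf,v3:0,v4:30

step 1: dist = v0:inf,v1:10,v2:inf,v3:0,v4:inf
step 2: dist = v0:16,v1:10,v2:inf,v3:0,v4:inf
step 3: dist = v0:16,v1:10,v2:inf,v3:0,v4:30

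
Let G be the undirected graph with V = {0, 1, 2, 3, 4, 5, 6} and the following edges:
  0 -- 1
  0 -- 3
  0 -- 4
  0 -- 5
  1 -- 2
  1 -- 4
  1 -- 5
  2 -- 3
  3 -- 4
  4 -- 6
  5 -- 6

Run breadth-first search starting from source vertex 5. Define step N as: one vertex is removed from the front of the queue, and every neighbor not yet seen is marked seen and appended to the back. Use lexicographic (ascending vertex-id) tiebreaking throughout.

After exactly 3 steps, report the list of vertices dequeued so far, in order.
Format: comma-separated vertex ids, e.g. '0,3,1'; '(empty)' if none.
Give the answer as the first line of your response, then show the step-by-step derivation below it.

5,0,1

step 1: dequeue 5; queue=[0,1,6]; order=5
step 2: dequeue 0; queue=[1,6,3,4]; order=5,0
step 3: dequeue 1; queue=[6,3,4,2]; order=5,0,1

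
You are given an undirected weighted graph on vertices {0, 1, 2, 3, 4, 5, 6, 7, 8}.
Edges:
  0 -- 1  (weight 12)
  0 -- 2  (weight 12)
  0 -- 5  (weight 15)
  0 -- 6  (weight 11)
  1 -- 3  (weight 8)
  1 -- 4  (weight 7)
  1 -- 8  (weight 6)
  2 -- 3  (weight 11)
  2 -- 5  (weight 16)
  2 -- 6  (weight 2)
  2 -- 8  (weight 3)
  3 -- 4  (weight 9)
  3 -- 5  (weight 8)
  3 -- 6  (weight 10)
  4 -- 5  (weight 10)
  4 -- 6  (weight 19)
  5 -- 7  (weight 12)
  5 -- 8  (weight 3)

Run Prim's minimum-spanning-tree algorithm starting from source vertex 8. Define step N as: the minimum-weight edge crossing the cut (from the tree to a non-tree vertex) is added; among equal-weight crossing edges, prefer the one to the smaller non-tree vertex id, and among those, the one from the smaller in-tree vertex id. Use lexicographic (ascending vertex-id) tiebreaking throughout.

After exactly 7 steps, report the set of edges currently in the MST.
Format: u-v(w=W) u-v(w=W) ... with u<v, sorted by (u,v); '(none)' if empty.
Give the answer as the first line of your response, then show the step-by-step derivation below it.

0-6(w=11) 1-3(w=8) 1-4(w=7) 1-8(w=6) 2-6(w=2) 2-8(w=3) 5-8(w=3)

step 1: add edge 2-8 (w=3); MST = {2-8(w=3)}
step 2: add edge 2-6 (w=2); MST = {2-6(w=2) 2-8(w=3)}
step 3: add edge 5-8 (w=3); MST = {2-6(w=2) 2-8(w=3) 5-8(w=3)}
step 4: add edge 1-8 (w=6); MST = {1-8(w=6) 2-6(w=2) 2-8(w=3) 5-8(w=3)}
step 5: add edge 1-4 (w=7); MST = {1-4(w=7) 1-8(w=6) 2-6(w=2) 2-8(w=3) 5-8(w=3)}
step 6: add edge 1-3 (w=8); MST = {1-3(w=8) 1-4(w=7) 1-8(w=6) 2-6(w=2) 2-8(w=3) 5-8(w=3)}
step 7: add edge 0-6 (w=11); MST = {0-6(w=11) 1-3(w=8) 1-4(w=7) 1-8(w=6) 2-6(w=2) 2-8(w=3) 5-8(w=3)}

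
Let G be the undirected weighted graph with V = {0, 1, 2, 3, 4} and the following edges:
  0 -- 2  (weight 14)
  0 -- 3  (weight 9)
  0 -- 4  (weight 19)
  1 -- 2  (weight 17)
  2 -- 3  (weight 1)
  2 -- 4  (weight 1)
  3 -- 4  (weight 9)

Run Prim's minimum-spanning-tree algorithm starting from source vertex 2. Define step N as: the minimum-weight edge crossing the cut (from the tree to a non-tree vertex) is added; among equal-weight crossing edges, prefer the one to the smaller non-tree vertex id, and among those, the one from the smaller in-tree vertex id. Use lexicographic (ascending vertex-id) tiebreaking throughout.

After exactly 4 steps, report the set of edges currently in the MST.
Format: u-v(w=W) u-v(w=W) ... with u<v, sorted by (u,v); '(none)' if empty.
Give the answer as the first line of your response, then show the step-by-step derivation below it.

0-3(w=9) 1-2(w=17) 2-3(w=1) 2-4(w=1)

step 1: add edge 2-3 (w=1); MST = {2-3(w=1)}
step 2: add edge 2-4 (w=1); MST = {2-3(w=1) 2-4(w=1)}
step 3: add edge 0-3 (w=9); MST = {0-3(w=9) 2-3(w=1) 2-4(w=1)}
step 4: add edge 1-2 (w=17); MST = {0-3(w=9) 1-2(w=17) 2-3(w=1) 2-4(w=1)}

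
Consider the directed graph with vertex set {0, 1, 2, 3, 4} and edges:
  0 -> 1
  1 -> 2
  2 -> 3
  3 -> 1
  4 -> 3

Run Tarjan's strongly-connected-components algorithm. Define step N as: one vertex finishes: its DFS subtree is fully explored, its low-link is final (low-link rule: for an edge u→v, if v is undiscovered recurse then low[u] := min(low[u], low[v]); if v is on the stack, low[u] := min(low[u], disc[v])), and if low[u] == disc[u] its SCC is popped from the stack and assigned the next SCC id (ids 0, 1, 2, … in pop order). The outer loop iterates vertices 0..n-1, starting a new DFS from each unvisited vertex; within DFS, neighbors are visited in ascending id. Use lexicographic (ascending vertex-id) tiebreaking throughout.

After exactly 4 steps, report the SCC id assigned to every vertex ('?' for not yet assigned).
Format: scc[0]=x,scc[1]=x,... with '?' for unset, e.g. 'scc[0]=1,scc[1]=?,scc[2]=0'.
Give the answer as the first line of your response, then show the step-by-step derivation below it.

scc[0]=1,scc[1]=0,scc[2]=0,scc[3]=0,scc[4]=?

step 1: low=(low[0]=0,low[1]=1,low[2]=2,low[3]=1,low[4]=?); scc=(scc[0]=?,scc[1]=?,scc[2]=?,scc[3]=?,scc[4]=?)
step 2: low=(low[0]=0,low[1]=1,low[2]=1,low[3]=1,low[4]=?); scc=(scc[0]=?,scc[1]=?,scc[2]=?,scc[3]=?,scc[4]=?)
step 3: low=(low[0]=0,low[1]=1,low[2]=1,low[3]=1,low[4]=?); scc=(scc[0]=?,scc[1]=0,scc[2]=0,scc[3]=0,scc[4]=?)
step 4: low=(low[0]=0,low[1]=1,low[2]=1,low[3]=1,low[4]=?); scc=(scc[0]=1,scc[1]=0,scc[2]=0,scc[3]=0,scc[4]=?)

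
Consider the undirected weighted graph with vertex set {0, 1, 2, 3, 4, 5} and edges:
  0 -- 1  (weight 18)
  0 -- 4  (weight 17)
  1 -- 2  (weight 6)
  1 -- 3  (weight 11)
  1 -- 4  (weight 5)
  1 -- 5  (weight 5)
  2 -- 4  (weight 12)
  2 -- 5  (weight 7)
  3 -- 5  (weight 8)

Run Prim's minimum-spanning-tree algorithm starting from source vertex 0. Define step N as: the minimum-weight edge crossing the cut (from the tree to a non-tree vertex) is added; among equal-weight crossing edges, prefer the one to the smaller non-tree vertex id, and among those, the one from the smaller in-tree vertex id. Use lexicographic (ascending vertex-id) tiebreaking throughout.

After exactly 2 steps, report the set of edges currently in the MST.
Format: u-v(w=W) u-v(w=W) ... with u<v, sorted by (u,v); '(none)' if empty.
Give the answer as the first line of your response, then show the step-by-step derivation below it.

0-4(w=17) 1-4(w=5)

step 1: add edge 0-4 (w=17); MST = {0-4(w=17)}
step 2: add edge 1-4 (w=5); MST = {0-4(w=17) 1-4(w=5)}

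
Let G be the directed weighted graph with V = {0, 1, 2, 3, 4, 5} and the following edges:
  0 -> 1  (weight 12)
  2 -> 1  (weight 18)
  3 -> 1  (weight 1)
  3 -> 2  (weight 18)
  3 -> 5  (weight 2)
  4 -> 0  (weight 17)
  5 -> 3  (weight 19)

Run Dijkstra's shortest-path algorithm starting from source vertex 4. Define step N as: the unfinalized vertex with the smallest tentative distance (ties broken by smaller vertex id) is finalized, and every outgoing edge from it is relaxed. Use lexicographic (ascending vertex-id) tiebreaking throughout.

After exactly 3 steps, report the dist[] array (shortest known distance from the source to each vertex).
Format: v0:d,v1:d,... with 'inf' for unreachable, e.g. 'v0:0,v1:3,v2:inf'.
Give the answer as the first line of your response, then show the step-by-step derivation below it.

v0:17,v1:29,v2:inf,v3:inf,v4:0,v5:inf

step 1: dist = v0:17,v1:inf,v2:inf,v3:inf,v4:0,v5:inf
step 2: dist = v0:17,v1:29,v2:inf,v3:inf,v4:0,v5:inf
step 3: dist = v0:17,v1:29,v2:inf,v3:inf,v4:0,v5:inf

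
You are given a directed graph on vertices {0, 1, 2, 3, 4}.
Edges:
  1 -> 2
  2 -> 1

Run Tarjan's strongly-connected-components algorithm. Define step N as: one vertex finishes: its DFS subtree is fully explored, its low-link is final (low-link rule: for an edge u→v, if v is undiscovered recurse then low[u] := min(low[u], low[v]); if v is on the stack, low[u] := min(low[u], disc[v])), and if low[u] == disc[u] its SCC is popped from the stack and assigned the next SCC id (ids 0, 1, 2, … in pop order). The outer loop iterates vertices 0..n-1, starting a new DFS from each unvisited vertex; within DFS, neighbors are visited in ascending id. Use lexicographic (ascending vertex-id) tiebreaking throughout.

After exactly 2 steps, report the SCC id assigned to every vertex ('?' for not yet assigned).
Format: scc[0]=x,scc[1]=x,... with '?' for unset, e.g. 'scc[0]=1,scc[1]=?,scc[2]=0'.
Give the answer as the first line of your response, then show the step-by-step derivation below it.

scc[0]=0,scc[1]=?,scc[2]=?,scc[3]=?,scc[4]=?

step 1: low=(low[0]=0,low[1]=?,low[2]=?,low[3]=?,low[4]=?); scc=(scc[0]=0,scc[1]=?,scc[2]=?,scc[3]=?,scc[4]=?)
step 2: low=(low[0]=0,low[1]=1,low[2]=1,low[3]=?,low[4]=?); scc=(scc[0]=0,scc[1]=?,scc[2]=?,scc[3]=?,scc[4]=?)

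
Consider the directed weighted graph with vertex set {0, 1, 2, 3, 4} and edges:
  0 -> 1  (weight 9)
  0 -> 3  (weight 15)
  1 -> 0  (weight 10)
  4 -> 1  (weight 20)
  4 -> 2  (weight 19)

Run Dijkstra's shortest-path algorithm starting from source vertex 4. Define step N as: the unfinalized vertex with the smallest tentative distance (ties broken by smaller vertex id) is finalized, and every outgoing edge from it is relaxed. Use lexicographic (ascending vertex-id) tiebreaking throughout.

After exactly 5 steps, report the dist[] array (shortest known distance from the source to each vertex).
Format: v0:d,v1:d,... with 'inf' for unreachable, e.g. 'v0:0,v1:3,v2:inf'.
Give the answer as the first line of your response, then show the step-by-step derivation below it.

v0:30,v1:20,v2:19,v3:45,v4:0

step 1: dist = v0:inf,v1:20,v2:19,v3:inf,v4:0
step 2: dist = v0:inf,v1:20,v2:19,v3:inf,v4:0
step 3: dist = v0:30,v1:20,v2:19,v3:inf,v4:0
step 4: dist = v0:30,v1:20,v2:19,v3:45,v4:0
step 5: dist = v0:30,v1:20,v2:19,v3:45,v4:0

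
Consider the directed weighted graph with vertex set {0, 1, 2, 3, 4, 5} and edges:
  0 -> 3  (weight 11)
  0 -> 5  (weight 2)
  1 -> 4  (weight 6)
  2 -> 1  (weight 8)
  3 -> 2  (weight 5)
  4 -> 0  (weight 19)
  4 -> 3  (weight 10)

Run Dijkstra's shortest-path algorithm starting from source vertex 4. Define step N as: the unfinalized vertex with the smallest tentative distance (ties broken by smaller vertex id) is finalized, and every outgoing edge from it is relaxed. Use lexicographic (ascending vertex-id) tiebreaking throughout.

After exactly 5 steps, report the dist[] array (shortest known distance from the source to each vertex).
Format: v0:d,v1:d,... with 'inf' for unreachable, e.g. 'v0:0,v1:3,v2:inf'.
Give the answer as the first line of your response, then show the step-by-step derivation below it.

v0:19,v1:23,v2:15,v3:10,v4:0,v5:21

step 1: dist = v0:19,v1:inf,v2:inf,v3:10,v4:0,v5:inf
step 2: dist = v0:19,v1:inf,v2:15,v3:10,v4:0,v5:inf
step 3: dist = v0:19,v1:23,v2:15,v3:10,v4:0,v5:inf
step 4: dist = v0:19,v1:23,v2:15,v3:10,v4:0,v5:21
step 5: dist = v0:19,v1:23,v2:15,v3:10,v4:0,v5:21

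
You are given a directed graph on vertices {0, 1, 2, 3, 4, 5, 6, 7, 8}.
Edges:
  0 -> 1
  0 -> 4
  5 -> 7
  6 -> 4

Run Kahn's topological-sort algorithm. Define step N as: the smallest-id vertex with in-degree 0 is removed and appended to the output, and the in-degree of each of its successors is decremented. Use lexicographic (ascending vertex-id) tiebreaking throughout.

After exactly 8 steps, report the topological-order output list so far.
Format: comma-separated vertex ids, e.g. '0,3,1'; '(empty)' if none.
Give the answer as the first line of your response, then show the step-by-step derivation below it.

0,1,2,3,5,6,4,7

step 1: output 0; order=[0]; indeg=(0,0,0,0,1,0,0,1,0)
step 2: output 1; order=[0,1]; indeg=(0,0,0,0,1,0,0,1,0)
step 3: output 2; order=[0,1,2]; indeg=(0,0,0,0,1,0,0,1,0)
step 4: output 3; order=[0,1,2,3]; indeg=(0,0,0,0,1,0,0,1,0)
step 5: output 5; order=[0,1,2,3,5]; indeg=(0,0,0,0,1,0,0,0,0)
step 6: output 6; order=[0,1,2,3,5,6]; indeg=(0,0,0,0,0,0,0,0,0)
step 7: output 4; order=[0,1,2,3,5,6,4]; indeg=(0,0,0,0,0,0,0,0,0)
step 8: output 7; order=[0,1,2,3,5,6,4,7]; indeg=(0,0,0,0,0,0,0,0,0)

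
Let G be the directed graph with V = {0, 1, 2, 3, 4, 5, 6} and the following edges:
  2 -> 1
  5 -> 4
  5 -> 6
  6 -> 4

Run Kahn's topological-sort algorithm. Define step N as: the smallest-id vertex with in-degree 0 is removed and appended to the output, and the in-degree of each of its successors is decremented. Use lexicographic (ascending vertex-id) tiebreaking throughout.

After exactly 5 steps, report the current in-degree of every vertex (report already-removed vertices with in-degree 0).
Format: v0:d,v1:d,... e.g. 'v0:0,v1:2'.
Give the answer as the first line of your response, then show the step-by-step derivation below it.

v0:0,v1:0,v2:0,v3:0,v4:1,v5:0,v6:0

step 1: output 0; order=[0]; indeg=(0,1,0,0,2,0,1)
step 2: output 2; order=[0,2]; indeg=(0,0,0,0,2,0,1)
step 3: output 1; order=[0,2,1]; indeg=(0,0,0,0,2,0,1)
step 4: output 3; order=[0,2,1,3]; indeg=(0,0,0,0,2,0,1)
step 5: output 5; order=[0,2,1,3,5]; indeg=(0,0,0,0,1,0,0)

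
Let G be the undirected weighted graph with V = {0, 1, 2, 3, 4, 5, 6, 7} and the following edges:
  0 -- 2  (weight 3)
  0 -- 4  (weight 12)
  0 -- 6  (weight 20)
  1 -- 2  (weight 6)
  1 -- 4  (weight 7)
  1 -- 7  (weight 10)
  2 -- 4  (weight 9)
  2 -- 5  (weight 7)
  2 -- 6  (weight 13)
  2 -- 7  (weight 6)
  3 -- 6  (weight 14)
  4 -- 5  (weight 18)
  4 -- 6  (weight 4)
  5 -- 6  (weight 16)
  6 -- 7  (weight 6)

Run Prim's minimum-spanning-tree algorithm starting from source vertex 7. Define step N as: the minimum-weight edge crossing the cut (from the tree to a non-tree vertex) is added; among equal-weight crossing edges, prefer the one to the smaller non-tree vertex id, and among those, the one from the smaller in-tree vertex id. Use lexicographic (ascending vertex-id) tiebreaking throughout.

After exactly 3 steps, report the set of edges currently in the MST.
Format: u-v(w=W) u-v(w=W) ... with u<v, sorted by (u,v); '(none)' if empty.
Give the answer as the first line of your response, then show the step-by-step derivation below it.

0-2(w=3) 1-2(w=6) 2-7(w=6)

step 1: add edge 2-7 (w=6); MST = {2-7(w=6)}
step 2: add edge 0-2 (w=3); MST = {0-2(w=3) 2-7(w=6)}
step 3: add edge 1-2 (w=6); MST = {0-2(w=3) 1-2(w=6) 2-7(w=6)}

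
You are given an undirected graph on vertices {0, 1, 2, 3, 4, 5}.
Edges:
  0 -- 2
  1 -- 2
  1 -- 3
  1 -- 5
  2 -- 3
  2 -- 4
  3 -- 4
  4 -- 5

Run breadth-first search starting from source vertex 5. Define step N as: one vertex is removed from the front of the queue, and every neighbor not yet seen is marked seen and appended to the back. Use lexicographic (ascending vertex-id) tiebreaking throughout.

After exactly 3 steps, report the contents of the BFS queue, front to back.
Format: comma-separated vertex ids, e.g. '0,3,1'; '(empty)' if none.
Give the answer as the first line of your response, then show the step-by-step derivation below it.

2,3

step 1: dequeue 5; queue=[1,4]; order=5
step 2: dequeue 1; queue=[4,2,3]; order=5,1
step 3: dequeue 4; queue=[2,3]; order=5,1,4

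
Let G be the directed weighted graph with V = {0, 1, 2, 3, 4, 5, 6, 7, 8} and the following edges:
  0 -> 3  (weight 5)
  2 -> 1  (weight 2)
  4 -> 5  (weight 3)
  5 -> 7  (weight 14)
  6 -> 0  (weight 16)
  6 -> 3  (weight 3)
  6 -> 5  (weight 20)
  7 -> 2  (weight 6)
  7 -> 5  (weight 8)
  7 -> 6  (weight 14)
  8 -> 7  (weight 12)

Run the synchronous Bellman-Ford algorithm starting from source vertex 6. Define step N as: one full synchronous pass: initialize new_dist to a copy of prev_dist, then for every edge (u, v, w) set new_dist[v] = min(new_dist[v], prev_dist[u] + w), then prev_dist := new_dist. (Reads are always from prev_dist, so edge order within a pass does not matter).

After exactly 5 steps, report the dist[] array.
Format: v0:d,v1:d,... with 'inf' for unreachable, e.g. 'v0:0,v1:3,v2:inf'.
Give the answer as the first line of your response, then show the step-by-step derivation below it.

v0:16,v1:42,v2:40,v3:3,v4:inf,v5:20,v6:0,v7:34,v8:inf

step 1: dist = v0:16,v1:inf,v2:inf,v3:3,v4:inf,v5:20,v6:0,v7:inf,v8:inf
step 2: dist = v0:16,v1:inf,v2:inf,v3:3,v4:inf,v5:20,v6:0,v7:34,v8:inf
step 3: dist = v0:16,v1:inf,v2:40,v3:3,v4:inf,v5:20,v6:0,v7:34,v8:inf
step 4: dist = v0:16,v1:42,v2:40,v3:3,v4:inf,v5:20,v6:0,v7:34,v8:inf
step 5: dist = v0:16,v1:42,v2:40,v3:3,v4:inf,v5:20,v6:0,v7:34,v8:inf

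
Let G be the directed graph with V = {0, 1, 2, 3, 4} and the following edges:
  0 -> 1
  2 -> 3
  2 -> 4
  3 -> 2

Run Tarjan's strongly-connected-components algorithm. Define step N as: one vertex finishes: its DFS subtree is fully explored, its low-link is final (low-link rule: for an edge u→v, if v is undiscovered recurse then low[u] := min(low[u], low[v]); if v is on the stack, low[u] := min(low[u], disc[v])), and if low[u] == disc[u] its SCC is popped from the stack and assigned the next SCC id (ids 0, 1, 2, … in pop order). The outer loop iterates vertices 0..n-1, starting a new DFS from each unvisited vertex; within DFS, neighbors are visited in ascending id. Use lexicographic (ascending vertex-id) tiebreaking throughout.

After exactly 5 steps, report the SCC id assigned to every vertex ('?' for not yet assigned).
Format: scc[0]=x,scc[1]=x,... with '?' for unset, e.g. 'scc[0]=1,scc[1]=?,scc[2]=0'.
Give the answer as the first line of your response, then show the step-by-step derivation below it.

scc[0]=1,scc[1]=0,scc[2]=3,scc[3]=3,scc[4]=2

step 1: low=(low[0]=0,low[1]=1,low[2]=?,low[3]=?,low[4]=?); scc=(scc[0]=?,scc[1]=0,scc[2]=?,scc[3]=?,scc[4]=?)
step 2: low=(low[0]=0,low[1]=1,low[2]=?,low[3]=?,low[4]=?); scc=(scc[0]=1,scc[1]=0,scc[2]=?,scc[3]=?,scc[4]=?)
step 3: low=(low[0]=0,low[1]=1,low[2]=2,low[3]=2,low[4]=?); scc=(scc[0]=1,scc[1]=0,scc[2]=?,scc[3]=?,scc[4]=?)
step 4: low=(low[0]=0,low[1]=1,low[2]=2,low[3]=2,low[4]=4); scc=(scc[0]=1,scc[1]=0,scc[2]=?,scc[3]=?,scc[4]=2)
step 5: low=(low[0]=0,low[1]=1,low[2]=2,low[3]=2,low[4]=4); scc=(scc[0]=1,scc[1]=0,scc[2]=3,scc[3]=3,scc[4]=2)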